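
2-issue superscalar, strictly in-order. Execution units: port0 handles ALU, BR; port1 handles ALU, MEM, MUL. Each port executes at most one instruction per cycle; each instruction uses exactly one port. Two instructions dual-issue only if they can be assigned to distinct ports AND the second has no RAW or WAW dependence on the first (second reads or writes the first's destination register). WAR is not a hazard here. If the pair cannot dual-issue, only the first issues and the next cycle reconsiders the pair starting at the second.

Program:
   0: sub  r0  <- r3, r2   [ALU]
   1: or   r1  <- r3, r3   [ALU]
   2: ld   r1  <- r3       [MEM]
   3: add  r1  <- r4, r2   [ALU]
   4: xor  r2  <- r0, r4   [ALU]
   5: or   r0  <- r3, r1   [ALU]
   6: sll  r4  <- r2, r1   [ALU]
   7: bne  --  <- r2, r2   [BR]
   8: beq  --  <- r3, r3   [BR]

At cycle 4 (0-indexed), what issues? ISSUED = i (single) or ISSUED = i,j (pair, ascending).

[0] i0&i1  sub+or  -- 2-wide
[1] i2  ld  -- WAW r1
[2] i3&i4  add+xor  -- 2-wide
[3] i5&i6  or+sll  -- 2-wide
[4] i7  bne  -- no-port BR/BR
[5] i8  beq  -- tail

ISSUED = 7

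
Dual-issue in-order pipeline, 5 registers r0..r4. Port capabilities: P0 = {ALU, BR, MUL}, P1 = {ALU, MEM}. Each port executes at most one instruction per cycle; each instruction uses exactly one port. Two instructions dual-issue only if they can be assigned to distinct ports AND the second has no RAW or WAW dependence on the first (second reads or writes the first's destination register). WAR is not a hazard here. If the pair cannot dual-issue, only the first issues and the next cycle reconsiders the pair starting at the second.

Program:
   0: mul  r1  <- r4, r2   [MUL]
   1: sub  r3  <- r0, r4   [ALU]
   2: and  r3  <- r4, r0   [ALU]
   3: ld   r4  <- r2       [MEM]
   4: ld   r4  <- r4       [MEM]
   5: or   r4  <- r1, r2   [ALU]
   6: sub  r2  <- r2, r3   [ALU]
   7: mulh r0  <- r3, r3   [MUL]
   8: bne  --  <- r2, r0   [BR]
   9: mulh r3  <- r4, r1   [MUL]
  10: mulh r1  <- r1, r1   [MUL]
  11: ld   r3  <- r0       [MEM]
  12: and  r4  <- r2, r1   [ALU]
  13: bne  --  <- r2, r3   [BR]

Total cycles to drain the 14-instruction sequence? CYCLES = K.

CYCLES = 9

c0: i0/i1 mul+sub  pair
c1: i2/i3 and+ld  pair
c2: i4 ld  WAW r4
c3: i5/i6 or+sub  pair
c4: i7 mulh  no-port MUL/BR
c5: i8 bne  no-port BR/MUL
c6: i9 mulh  no-port MUL/MUL
c7: i10/i11 mulh+ld  pair
c8: i12/i13 and+bne  pair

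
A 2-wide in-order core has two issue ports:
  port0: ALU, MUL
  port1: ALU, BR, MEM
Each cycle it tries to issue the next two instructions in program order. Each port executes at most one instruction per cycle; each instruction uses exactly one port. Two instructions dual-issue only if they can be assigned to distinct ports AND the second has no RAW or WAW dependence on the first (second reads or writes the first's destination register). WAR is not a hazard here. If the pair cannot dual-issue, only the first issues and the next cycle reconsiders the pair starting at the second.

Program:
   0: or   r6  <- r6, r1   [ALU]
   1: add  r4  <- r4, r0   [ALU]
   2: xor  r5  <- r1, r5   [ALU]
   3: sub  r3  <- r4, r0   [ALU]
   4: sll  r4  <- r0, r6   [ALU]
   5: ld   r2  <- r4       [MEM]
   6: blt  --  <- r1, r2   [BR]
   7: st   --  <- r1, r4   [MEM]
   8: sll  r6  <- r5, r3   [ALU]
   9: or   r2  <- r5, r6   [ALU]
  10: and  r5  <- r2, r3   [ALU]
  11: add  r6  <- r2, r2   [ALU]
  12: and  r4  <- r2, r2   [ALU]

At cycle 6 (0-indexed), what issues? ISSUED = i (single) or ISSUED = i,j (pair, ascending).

ISSUED = 9

0. or.ALU;add.ALU @i0&i1  | 2-wide
1. xor.ALU;sub.ALU @i2&i3  | 2-wide
2. sll.ALU @i4  | RAW r4
3. ld.MEM @i5  | no-port MEM/BR
4. blt.BR @i6  | no-port BR/MEM
5. st.MEM;sll.ALU @i7&i8  | 2-wide
6. or.ALU @i9  | RAW r2
7. and.ALU;add.ALU @i10&i11  | 2-wide
8. and.ALU @i12  | tail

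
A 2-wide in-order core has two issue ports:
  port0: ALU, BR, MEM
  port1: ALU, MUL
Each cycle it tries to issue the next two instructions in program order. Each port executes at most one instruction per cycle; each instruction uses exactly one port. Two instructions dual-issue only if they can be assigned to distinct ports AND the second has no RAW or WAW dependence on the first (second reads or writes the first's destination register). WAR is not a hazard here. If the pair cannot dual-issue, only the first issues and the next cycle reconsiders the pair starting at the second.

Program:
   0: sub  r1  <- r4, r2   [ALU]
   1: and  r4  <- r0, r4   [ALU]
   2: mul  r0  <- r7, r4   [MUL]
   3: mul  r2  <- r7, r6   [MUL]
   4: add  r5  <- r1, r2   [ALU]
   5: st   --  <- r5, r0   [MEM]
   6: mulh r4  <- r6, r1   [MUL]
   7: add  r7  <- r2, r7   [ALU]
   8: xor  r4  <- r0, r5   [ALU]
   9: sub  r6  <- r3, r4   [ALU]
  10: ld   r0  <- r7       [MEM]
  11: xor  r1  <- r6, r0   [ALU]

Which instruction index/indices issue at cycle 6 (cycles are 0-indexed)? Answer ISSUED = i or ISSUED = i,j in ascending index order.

  cy0 -> i0&i1 (sub.ALU+and.ALU) dual
  cy1 -> i2 (mul.MUL) no-port MUL/MUL
  cy2 -> i3 (mul.MUL) RAW r2
  cy3 -> i4 (add.ALU) RAW r5
  cy4 -> i5&i6 (st.MEM+mulh.MUL) dual
  cy5 -> i7&i8 (add.ALU+xor.ALU) dual
  cy6 -> i9&i10 (sub.ALU+ld.MEM) dual
  cy7 -> i11 (xor.ALU) tail

ISSUED = 9,10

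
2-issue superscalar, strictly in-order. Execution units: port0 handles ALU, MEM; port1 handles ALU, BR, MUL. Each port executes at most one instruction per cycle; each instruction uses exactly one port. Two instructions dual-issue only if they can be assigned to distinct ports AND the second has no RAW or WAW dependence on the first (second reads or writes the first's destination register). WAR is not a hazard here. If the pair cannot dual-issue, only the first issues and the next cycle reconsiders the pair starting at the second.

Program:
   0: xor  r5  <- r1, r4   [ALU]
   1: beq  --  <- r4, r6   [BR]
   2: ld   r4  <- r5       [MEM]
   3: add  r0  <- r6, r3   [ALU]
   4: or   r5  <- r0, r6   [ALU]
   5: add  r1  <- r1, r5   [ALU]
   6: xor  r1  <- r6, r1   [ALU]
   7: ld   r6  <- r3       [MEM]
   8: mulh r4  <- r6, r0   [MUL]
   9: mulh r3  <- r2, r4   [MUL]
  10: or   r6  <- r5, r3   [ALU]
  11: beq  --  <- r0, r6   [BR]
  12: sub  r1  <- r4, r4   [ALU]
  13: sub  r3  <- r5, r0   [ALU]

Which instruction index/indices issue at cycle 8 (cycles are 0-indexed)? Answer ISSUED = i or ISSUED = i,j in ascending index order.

ISSUED = 11,12

0. xor/beq @i0+i1  | pair
1. ld/add @i2+i3  | pair
2. or @i4  | RAW r5
3. add @i5  | RAW+WAW r1
4. xor/ld @i6+i7  | pair
5. mulh @i8  | no-port MUL/MUL
6. mulh @i9  | RAW r3
7. or @i10  | RAW r6
8. beq/sub @i11+i12  | pair
9. sub @i13  | tail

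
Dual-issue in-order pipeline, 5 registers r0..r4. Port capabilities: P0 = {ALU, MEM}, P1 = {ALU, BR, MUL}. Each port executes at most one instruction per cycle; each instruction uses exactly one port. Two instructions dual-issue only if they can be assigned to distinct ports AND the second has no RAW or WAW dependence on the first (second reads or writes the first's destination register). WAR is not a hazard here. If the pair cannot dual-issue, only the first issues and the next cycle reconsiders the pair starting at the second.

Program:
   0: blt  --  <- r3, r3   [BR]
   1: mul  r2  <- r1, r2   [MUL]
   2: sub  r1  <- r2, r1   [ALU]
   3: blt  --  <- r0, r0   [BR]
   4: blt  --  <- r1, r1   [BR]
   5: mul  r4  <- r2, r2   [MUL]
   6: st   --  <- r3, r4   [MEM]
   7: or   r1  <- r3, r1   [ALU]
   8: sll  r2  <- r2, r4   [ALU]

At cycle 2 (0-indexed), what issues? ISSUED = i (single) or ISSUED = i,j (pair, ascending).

ISSUED = 2,3

  cy0 -> i0 (blt) no-port BR/MUL
  cy1 -> i1 (mul) RAW r2
  cy2 -> i2/i3 (sub blt) 2-wide
  cy3 -> i4 (blt) no-port BR/MUL
  cy4 -> i5 (mul) RAW r4
  cy5 -> i6/i7 (st or) 2-wide
  cy6 -> i8 (sll) tail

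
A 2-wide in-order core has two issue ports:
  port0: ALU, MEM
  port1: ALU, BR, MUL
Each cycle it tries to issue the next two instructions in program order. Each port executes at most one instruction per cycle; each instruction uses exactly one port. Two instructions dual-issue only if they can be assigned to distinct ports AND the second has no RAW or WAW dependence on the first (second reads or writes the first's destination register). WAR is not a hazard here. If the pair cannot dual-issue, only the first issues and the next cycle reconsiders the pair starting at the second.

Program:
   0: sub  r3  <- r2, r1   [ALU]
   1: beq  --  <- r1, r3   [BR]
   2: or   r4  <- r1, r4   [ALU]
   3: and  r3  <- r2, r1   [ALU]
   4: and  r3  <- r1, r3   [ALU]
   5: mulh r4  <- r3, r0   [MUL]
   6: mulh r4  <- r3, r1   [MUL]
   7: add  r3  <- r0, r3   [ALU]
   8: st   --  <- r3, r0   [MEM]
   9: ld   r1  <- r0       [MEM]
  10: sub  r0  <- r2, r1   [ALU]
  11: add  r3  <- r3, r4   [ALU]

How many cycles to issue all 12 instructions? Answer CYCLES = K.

CYCLES = 9

#0 head=0: sub i0 RAW r3
#1 head=1: beq+or i1+i2 pair
#2 head=3: and i3 RAW+WAW r3
#3 head=4: and i4 RAW r3
#4 head=5: mulh i5 no-port MUL/MUL
#5 head=6: mulh+add i6+i7 pair
#6 head=8: st i8 no-port MEM/MEM
#7 head=9: ld i9 RAW r1
#8 head=10: sub+add i10+i11 pair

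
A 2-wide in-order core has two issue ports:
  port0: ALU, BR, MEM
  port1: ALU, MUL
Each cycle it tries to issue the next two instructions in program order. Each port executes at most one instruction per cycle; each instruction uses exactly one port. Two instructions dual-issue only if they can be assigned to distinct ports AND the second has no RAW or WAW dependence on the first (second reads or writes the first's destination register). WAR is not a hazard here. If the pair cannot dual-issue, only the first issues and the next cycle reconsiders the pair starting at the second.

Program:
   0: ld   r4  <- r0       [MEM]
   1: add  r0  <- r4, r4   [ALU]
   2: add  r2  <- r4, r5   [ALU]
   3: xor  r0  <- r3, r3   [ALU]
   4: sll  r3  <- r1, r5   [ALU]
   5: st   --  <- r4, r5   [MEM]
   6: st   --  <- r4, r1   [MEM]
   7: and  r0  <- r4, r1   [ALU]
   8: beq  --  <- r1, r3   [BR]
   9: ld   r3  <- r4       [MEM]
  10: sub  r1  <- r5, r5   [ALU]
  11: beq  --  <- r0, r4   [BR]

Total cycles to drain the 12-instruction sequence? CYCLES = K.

0. ld @i0  | RAW r4
1. add;add @i1,i2  | 2-wide
2. xor;sll @i3,i4  | 2-wide
3. st @i5  | no-port MEM/MEM
4. st;and @i6,i7  | 2-wide
5. beq @i8  | no-port BR/MEM
6. ld;sub @i9,i10  | 2-wide
7. beq @i11  | tail

CYCLES = 8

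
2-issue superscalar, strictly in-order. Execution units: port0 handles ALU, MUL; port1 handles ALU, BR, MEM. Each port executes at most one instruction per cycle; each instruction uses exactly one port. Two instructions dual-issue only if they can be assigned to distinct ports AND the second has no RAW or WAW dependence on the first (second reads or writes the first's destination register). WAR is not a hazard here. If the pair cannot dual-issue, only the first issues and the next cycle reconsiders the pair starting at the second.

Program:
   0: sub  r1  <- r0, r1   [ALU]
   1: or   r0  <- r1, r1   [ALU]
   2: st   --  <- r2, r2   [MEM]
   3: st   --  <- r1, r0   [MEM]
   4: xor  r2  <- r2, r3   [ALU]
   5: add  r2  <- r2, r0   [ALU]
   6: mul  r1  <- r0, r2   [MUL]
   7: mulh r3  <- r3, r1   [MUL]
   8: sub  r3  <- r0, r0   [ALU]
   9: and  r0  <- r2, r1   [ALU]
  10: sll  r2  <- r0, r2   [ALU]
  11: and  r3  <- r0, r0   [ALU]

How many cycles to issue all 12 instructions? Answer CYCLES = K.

0. sub.ALU @i0  | RAW r1
1. or.ALU/st.MEM @i1+i2  | pair
2. st.MEM/xor.ALU @i3+i4  | pair
3. add.ALU @i5  | RAW r2
4. mul.MUL @i6  | no-port MUL/MUL
5. mulh.MUL @i7  | WAW r3
6. sub.ALU/and.ALU @i8+i9  | pair
7. sll.ALU/and.ALU @i10+i11  | pair

CYCLES = 8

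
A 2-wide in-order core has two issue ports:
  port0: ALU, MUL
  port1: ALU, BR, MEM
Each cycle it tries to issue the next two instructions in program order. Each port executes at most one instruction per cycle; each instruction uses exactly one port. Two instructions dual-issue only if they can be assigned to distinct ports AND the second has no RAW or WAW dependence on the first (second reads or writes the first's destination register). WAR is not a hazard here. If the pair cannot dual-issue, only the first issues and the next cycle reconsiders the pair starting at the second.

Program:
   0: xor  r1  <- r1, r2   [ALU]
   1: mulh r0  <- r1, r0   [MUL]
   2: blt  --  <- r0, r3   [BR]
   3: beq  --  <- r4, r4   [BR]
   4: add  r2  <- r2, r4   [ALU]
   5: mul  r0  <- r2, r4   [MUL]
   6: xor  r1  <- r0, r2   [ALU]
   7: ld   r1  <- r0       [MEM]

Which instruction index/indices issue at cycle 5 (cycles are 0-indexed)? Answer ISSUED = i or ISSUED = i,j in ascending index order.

  cy0 -> i0 (xor.ALU) RAW r1
  cy1 -> i1 (mulh.MUL) RAW r0
  cy2 -> i2 (blt.BR) no-port BR/BR
  cy3 -> i3/i4 (beq.BR+add.ALU) pair
  cy4 -> i5 (mul.MUL) RAW r0
  cy5 -> i6 (xor.ALU) WAW r1
  cy6 -> i7 (ld.MEM) tail

ISSUED = 6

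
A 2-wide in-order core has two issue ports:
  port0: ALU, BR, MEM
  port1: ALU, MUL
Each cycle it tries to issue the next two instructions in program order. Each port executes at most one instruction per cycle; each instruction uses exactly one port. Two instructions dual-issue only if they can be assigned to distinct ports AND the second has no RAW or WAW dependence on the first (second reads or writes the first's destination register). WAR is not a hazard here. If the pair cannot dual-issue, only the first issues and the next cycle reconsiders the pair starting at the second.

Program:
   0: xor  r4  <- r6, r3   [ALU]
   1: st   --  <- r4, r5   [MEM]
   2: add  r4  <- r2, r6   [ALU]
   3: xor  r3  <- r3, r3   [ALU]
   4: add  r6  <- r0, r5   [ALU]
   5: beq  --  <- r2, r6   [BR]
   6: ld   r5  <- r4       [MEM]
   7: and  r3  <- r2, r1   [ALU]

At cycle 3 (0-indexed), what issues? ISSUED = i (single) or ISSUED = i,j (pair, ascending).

#0 head=0: xor i0 RAW r4
#1 head=1: st+add i1+i2 dual
#2 head=3: xor+add i3+i4 dual
#3 head=5: beq i5 no-port BR/MEM
#4 head=6: ld+and i6+i7 dual

ISSUED = 5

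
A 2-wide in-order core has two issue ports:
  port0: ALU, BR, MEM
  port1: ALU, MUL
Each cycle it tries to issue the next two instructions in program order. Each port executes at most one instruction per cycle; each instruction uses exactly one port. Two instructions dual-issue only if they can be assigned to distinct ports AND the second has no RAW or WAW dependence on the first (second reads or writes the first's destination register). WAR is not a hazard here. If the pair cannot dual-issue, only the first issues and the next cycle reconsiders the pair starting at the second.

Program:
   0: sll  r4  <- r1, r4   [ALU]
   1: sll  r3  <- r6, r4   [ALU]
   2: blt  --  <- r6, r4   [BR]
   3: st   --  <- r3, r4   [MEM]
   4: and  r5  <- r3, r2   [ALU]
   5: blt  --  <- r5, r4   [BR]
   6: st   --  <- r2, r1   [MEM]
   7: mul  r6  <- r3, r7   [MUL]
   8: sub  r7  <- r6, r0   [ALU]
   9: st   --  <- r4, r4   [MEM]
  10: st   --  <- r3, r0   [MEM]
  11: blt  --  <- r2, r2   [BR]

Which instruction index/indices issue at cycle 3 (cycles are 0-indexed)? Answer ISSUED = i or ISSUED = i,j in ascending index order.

[0] i0  sll.ALU  -- RAW r4
[1] i1,i2  sll.ALU+blt.BR  -- 2-wide
[2] i3,i4  st.MEM+and.ALU  -- 2-wide
[3] i5  blt.BR  -- no-port BR/MEM
[4] i6,i7  st.MEM+mul.MUL  -- 2-wide
[5] i8,i9  sub.ALU+st.MEM  -- 2-wide
[6] i10  st.MEM  -- no-port MEM/BR
[7] i11  blt.BR  -- tail

ISSUED = 5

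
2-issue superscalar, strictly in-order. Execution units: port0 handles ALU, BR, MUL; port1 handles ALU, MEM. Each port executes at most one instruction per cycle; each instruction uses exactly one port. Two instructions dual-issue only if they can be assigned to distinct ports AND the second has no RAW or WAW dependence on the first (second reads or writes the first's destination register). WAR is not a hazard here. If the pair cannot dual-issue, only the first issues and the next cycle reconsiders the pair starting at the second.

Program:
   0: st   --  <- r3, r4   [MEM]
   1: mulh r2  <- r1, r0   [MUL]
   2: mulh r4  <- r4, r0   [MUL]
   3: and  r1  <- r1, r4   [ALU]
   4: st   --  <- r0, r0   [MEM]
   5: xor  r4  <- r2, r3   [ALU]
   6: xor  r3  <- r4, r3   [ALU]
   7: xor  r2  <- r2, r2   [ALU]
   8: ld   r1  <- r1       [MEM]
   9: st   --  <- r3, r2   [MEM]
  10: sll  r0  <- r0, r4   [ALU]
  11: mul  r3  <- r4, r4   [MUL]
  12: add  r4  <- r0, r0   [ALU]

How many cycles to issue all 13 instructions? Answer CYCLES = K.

CYCLES = 8

  cy0 -> i0&i1 (st/mulh) 2-wide
  cy1 -> i2 (mulh) RAW r4
  cy2 -> i3&i4 (and/st) 2-wide
  cy3 -> i5 (xor) RAW r4
  cy4 -> i6&i7 (xor/xor) 2-wide
  cy5 -> i8 (ld) no-port MEM/MEM
  cy6 -> i9&i10 (st/sll) 2-wide
  cy7 -> i11&i12 (mul/add) 2-wide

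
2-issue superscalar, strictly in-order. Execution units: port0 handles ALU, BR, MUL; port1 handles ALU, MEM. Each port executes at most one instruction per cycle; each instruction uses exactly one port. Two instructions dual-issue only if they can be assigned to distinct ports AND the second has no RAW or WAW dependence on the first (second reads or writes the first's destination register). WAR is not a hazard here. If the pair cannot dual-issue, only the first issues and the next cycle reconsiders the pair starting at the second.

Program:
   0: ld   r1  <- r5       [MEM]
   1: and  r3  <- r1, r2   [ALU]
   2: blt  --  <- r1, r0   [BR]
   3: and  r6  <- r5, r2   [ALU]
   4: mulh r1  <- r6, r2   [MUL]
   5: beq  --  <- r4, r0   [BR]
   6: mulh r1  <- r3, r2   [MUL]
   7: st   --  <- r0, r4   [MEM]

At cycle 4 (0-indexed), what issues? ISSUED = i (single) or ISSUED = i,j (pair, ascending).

ISSUED = 5

  cy0 -> i0 (ld) RAW r1
  cy1 -> i1+i2 (and;blt) pair
  cy2 -> i3 (and) RAW r6
  cy3 -> i4 (mulh) no-port MUL/BR
  cy4 -> i5 (beq) no-port BR/MUL
  cy5 -> i6+i7 (mulh;st) pair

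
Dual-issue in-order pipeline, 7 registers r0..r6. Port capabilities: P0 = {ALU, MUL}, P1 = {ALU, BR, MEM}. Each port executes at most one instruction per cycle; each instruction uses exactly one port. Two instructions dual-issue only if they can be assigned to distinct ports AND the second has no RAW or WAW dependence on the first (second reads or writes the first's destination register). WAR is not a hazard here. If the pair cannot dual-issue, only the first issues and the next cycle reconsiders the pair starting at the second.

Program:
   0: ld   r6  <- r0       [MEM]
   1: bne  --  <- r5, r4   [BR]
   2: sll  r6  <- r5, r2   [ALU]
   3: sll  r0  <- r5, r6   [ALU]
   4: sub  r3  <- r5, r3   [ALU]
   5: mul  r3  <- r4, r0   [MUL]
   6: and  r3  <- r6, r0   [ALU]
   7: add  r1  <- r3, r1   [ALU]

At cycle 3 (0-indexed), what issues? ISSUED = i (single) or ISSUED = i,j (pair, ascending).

ISSUED = 5

c0: i0 ld.MEM  no-port MEM/BR
c1: i1,i2 bne.BR sll.ALU  pair
c2: i3,i4 sll.ALU sub.ALU  pair
c3: i5 mul.MUL  WAW r3
c4: i6 and.ALU  RAW r3
c5: i7 add.ALU  tail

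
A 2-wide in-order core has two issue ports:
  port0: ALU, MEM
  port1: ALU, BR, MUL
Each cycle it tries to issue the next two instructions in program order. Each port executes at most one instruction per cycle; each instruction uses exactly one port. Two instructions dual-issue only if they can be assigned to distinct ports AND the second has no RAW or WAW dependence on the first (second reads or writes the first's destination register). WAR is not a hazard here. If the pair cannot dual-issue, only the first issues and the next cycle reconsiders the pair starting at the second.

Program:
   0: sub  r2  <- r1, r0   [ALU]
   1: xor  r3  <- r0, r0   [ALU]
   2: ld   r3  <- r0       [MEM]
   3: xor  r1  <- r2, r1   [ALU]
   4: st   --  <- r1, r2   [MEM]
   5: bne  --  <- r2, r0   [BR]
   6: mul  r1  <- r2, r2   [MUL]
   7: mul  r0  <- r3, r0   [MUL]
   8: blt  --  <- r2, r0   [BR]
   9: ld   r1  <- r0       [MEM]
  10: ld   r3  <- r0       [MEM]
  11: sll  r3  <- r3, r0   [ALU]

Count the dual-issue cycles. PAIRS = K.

0. sub;xor @i0,i1  | dual
1. ld;xor @i2,i3  | dual
2. st;bne @i4,i5  | dual
3. mul @i6  | no-port MUL/MUL
4. mul @i7  | no-port MUL/BR
5. blt;ld @i8,i9  | dual
6. ld @i10  | RAW+WAW r3
7. sll @i11  | tail

PAIRS = 4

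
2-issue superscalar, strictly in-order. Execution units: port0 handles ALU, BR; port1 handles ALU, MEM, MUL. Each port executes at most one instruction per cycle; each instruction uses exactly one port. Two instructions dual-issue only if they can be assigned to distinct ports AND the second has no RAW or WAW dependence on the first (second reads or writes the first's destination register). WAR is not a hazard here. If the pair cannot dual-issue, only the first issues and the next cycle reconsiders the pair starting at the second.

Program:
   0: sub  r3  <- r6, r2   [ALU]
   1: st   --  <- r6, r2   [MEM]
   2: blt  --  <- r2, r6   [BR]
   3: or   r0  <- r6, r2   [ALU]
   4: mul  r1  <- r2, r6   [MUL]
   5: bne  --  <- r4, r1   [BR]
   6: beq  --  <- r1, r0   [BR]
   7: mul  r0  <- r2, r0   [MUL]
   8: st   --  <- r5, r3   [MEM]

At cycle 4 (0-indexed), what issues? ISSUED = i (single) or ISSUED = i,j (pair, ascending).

t=0 i0+i1:sub.ALU;st.MEM ; pair
t=1 i2+i3:blt.BR;or.ALU ; pair
t=2 i4:mul.MUL ; RAW r1
t=3 i5:bne.BR ; no-port BR/BR
t=4 i6+i7:beq.BR;mul.MUL ; pair
t=5 i8:st.MEM ; tail

ISSUED = 6,7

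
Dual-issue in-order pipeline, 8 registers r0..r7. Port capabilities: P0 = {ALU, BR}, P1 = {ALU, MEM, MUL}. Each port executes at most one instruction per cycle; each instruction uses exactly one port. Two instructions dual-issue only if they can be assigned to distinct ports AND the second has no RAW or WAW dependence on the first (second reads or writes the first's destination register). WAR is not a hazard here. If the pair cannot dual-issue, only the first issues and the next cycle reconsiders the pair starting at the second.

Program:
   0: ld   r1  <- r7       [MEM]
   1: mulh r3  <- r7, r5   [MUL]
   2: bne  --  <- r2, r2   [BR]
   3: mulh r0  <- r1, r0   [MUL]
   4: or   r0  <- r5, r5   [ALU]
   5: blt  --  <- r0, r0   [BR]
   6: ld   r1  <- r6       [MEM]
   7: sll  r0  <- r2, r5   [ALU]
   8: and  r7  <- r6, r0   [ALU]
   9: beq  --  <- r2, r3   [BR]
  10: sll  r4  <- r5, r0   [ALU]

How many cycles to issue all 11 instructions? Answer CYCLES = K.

CYCLES = 8

t=0 i0:ld.MEM ; no-port MEM/MUL
t=1 i1&i2:mulh.MUL bne.BR ; 2-wide
t=2 i3:mulh.MUL ; WAW r0
t=3 i4:or.ALU ; RAW r0
t=4 i5&i6:blt.BR ld.MEM ; 2-wide
t=5 i7:sll.ALU ; RAW r0
t=6 i8&i9:and.ALU beq.BR ; 2-wide
t=7 i10:sll.ALU ; tail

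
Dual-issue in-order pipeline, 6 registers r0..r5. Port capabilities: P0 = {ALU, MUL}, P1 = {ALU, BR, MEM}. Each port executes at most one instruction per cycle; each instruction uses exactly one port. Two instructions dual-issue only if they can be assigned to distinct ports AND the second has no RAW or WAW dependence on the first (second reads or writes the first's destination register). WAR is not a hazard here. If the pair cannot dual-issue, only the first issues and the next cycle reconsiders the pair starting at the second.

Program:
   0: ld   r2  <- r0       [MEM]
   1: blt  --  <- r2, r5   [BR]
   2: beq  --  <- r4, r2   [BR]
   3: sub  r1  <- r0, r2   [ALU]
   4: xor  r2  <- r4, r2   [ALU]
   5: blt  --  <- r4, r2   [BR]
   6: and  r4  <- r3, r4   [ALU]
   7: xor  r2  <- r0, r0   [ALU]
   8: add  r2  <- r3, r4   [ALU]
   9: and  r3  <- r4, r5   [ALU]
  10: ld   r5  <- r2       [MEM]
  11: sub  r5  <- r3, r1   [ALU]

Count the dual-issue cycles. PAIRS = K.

PAIRS = 3

[0] i0  ld.MEM  -- no-port MEM/BR
[1] i1  blt.BR  -- no-port BR/BR
[2] i2/i3  beq.BR/sub.ALU  -- pair
[3] i4  xor.ALU  -- RAW r2
[4] i5/i6  blt.BR/and.ALU  -- pair
[5] i7  xor.ALU  -- WAW r2
[6] i8/i9  add.ALU/and.ALU  -- pair
[7] i10  ld.MEM  -- WAW r5
[8] i11  sub.ALU  -- tail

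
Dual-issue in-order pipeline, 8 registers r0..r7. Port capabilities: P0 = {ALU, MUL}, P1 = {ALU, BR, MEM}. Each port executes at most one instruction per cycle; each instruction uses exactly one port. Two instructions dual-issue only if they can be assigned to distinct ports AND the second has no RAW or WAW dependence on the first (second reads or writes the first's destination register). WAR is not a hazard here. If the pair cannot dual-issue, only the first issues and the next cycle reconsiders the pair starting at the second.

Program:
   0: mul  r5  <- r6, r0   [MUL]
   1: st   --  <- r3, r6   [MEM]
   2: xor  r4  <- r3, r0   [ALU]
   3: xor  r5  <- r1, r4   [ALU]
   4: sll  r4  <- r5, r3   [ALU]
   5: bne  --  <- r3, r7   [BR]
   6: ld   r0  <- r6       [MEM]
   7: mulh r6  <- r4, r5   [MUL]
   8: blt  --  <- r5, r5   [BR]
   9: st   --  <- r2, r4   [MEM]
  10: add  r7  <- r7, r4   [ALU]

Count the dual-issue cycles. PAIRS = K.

PAIRS = 4

c0: i0/i1 mul.MUL+st.MEM  dual
c1: i2 xor.ALU  RAW r4
c2: i3 xor.ALU  RAW r5
c3: i4/i5 sll.ALU+bne.BR  dual
c4: i6/i7 ld.MEM+mulh.MUL  dual
c5: i8 blt.BR  no-port BR/MEM
c6: i9/i10 st.MEM+add.ALU  dual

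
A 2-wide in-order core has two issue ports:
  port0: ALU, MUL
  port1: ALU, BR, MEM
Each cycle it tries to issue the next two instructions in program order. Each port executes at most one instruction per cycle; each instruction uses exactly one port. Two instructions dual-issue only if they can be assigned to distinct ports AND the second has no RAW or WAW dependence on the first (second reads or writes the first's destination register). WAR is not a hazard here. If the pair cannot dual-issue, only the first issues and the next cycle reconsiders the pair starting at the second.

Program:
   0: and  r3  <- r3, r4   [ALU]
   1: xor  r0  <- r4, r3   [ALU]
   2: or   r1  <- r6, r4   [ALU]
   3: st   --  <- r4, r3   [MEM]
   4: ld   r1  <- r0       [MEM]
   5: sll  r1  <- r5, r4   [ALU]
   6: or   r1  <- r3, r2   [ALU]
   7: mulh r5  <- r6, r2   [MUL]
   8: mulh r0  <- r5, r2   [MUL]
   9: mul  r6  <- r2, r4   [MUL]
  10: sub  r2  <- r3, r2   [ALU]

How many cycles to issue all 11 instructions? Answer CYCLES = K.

  cy0 -> i0 (and) RAW r3
  cy1 -> i1+i2 (xor or) 2-wide
  cy2 -> i3 (st) no-port MEM/MEM
  cy3 -> i4 (ld) WAW r1
  cy4 -> i5 (sll) WAW r1
  cy5 -> i6+i7 (or mulh) 2-wide
  cy6 -> i8 (mulh) no-port MUL/MUL
  cy7 -> i9+i10 (mul sub) 2-wide

CYCLES = 8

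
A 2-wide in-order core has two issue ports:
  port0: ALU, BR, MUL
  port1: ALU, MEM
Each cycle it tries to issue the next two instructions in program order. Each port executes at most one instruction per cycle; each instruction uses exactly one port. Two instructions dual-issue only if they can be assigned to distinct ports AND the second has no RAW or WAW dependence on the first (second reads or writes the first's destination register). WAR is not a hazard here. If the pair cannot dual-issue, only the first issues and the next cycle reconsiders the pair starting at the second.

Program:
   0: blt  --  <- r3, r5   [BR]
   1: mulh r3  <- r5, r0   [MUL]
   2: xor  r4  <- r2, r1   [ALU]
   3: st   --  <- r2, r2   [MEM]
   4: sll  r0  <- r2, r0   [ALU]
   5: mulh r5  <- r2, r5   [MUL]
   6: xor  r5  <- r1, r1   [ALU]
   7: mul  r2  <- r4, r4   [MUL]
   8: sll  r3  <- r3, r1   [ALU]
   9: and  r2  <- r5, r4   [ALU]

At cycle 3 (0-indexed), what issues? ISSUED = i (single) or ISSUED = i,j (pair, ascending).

ISSUED = 5

#0 head=0: blt i0 no-port BR/MUL
#1 head=1: mulh+xor i1,i2 2-wide
#2 head=3: st+sll i3,i4 2-wide
#3 head=5: mulh i5 WAW r5
#4 head=6: xor+mul i6,i7 2-wide
#5 head=8: sll+and i8,i9 2-wide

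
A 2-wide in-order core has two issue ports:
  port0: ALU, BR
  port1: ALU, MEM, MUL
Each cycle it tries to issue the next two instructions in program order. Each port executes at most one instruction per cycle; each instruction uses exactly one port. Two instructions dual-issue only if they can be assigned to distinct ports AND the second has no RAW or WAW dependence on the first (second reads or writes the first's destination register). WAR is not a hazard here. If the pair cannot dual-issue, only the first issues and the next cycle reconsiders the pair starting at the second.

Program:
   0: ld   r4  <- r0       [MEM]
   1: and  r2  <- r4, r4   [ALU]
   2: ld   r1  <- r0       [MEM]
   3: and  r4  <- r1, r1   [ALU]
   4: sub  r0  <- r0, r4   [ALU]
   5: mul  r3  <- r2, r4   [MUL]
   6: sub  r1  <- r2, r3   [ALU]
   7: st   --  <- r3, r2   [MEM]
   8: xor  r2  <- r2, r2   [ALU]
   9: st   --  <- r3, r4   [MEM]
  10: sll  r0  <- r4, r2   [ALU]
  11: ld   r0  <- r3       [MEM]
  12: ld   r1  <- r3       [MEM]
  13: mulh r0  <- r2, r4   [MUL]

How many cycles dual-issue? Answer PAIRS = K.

  cy0 -> i0 (ld.MEM) RAW r4
  cy1 -> i1+i2 (and.ALU/ld.MEM) dual
  cy2 -> i3 (and.ALU) RAW r4
  cy3 -> i4+i5 (sub.ALU/mul.MUL) dual
  cy4 -> i6+i7 (sub.ALU/st.MEM) dual
  cy5 -> i8+i9 (xor.ALU/st.MEM) dual
  cy6 -> i10 (sll.ALU) WAW r0
  cy7 -> i11 (ld.MEM) no-port MEM/MEM
  cy8 -> i12 (ld.MEM) no-port MEM/MUL
  cy9 -> i13 (mulh.MUL) tail

PAIRS = 4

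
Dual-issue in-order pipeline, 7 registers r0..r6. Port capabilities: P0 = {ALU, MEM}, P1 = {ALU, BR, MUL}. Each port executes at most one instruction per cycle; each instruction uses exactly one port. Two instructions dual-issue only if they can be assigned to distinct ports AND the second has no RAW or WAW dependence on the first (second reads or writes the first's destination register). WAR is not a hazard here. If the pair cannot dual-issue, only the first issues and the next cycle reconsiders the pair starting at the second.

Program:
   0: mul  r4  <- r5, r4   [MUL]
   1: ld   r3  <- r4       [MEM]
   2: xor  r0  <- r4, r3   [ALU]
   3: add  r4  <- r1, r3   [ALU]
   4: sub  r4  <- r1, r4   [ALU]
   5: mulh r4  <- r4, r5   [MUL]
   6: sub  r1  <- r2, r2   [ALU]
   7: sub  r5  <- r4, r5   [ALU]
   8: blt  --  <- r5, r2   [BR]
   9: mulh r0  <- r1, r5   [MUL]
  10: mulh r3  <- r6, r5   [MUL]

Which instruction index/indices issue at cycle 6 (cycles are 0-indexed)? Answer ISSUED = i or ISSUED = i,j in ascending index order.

ISSUED = 8

[0] i0  mul.MUL  -- RAW r4
[1] i1  ld.MEM  -- RAW r3
[2] i2&i3  xor.ALU+add.ALU  -- pair
[3] i4  sub.ALU  -- RAW+WAW r4
[4] i5&i6  mulh.MUL+sub.ALU  -- pair
[5] i7  sub.ALU  -- RAW r5
[6] i8  blt.BR  -- no-port BR/MUL
[7] i9  mulh.MUL  -- no-port MUL/MUL
[8] i10  mulh.MUL  -- tail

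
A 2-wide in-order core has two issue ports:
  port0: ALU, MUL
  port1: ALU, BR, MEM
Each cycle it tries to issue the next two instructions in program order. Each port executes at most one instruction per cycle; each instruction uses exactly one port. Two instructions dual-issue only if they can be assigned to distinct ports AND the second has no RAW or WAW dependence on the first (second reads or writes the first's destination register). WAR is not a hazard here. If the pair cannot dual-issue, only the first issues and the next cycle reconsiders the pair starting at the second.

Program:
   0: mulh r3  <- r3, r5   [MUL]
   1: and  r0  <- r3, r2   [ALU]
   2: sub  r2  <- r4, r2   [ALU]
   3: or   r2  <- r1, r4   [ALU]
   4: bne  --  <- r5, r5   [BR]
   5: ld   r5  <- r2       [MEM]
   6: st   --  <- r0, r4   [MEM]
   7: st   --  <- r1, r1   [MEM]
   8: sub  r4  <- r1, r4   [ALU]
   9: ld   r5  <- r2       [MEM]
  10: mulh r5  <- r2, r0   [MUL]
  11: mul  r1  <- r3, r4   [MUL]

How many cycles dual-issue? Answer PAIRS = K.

PAIRS = 3

#0 head=0: mulh i0 RAW r3
#1 head=1: and sub i1&i2 dual
#2 head=3: or bne i3&i4 dual
#3 head=5: ld i5 no-port MEM/MEM
#4 head=6: st i6 no-port MEM/MEM
#5 head=7: st sub i7&i8 dual
#6 head=9: ld i9 WAW r5
#7 head=10: mulh i10 no-port MUL/MUL
#8 head=11: mul i11 tail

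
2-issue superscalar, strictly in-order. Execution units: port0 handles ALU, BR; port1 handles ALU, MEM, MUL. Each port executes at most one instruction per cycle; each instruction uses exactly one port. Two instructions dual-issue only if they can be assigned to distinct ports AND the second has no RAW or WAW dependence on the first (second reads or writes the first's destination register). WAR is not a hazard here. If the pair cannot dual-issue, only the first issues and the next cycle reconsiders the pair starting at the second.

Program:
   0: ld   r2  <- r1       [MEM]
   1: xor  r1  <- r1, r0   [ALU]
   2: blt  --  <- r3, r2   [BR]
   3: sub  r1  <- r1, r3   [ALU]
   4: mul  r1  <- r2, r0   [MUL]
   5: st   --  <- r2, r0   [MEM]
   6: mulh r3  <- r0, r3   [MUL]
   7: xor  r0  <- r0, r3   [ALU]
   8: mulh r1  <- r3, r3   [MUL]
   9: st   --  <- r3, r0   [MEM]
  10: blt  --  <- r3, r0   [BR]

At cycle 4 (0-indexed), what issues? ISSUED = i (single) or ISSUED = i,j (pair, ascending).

  cy0 -> i0&i1 (ld.MEM xor.ALU) pair
  cy1 -> i2&i3 (blt.BR sub.ALU) pair
  cy2 -> i4 (mul.MUL) no-port MUL/MEM
  cy3 -> i5 (st.MEM) no-port MEM/MUL
  cy4 -> i6 (mulh.MUL) RAW r3
  cy5 -> i7&i8 (xor.ALU mulh.MUL) pair
  cy6 -> i9&i10 (st.MEM blt.BR) pair

ISSUED = 6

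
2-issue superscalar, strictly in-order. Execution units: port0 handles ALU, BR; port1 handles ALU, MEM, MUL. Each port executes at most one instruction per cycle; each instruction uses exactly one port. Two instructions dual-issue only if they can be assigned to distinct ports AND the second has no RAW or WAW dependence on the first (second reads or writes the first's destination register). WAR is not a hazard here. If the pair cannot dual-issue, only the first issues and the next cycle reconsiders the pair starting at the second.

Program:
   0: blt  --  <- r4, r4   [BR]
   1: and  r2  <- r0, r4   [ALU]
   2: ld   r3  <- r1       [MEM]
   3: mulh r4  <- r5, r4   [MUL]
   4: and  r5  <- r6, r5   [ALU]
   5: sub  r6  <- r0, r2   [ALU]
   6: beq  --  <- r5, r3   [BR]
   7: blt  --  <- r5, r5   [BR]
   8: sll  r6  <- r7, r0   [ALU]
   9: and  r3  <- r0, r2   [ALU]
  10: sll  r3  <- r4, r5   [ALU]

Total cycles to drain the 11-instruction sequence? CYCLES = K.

c0: i0&i1 blt+and  pair
c1: i2 ld  no-port MEM/MUL
c2: i3&i4 mulh+and  pair
c3: i5&i6 sub+beq  pair
c4: i7&i8 blt+sll  pair
c5: i9 and  WAW r3
c6: i10 sll  tail

CYCLES = 7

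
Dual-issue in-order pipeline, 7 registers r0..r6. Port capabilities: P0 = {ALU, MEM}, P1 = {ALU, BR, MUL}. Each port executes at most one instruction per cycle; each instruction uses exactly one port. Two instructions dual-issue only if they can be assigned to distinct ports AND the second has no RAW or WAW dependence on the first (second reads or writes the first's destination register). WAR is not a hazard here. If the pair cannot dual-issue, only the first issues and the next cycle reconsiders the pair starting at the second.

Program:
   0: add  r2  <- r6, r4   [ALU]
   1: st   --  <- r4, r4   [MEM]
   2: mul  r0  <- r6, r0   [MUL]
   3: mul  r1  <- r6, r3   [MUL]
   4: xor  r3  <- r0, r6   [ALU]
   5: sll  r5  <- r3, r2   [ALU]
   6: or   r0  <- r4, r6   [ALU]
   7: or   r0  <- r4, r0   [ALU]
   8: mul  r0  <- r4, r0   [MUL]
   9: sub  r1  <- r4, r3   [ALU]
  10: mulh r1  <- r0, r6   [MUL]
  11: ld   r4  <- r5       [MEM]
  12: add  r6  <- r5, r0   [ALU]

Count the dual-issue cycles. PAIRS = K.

PAIRS = 5

  cy0 -> i0&i1 (add.ALU;st.MEM) pair
  cy1 -> i2 (mul.MUL) no-port MUL/MUL
  cy2 -> i3&i4 (mul.MUL;xor.ALU) pair
  cy3 -> i5&i6 (sll.ALU;or.ALU) pair
  cy4 -> i7 (or.ALU) RAW+WAW r0
  cy5 -> i8&i9 (mul.MUL;sub.ALU) pair
  cy6 -> i10&i11 (mulh.MUL;ld.MEM) pair
  cy7 -> i12 (add.ALU) tail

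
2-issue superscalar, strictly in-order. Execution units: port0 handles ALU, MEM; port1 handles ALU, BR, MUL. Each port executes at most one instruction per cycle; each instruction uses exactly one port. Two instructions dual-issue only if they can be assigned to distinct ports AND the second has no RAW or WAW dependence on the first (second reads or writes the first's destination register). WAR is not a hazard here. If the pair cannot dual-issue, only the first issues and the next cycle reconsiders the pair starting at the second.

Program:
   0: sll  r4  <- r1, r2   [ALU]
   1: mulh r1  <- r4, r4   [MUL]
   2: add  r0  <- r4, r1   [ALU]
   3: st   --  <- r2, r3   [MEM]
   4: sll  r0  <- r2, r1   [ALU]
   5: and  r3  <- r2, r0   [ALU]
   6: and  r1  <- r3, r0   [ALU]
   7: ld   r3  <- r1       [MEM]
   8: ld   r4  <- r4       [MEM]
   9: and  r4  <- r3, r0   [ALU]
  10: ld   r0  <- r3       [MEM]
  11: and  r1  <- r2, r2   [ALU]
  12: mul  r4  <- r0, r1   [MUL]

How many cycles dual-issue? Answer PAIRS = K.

PAIRS = 2

[0] i0  sll.ALU  -- RAW r4
[1] i1  mulh.MUL  -- RAW r1
[2] i2+i3  add.ALU st.MEM  -- pair
[3] i4  sll.ALU  -- RAW r0
[4] i5  and.ALU  -- RAW r3
[5] i6  and.ALU  -- RAW r1
[6] i7  ld.MEM  -- no-port MEM/MEM
[7] i8  ld.MEM  -- WAW r4
[8] i9+i10  and.ALU ld.MEM  -- pair
[9] i11  and.ALU  -- RAW r1
[10] i12  mul.MUL  -- tail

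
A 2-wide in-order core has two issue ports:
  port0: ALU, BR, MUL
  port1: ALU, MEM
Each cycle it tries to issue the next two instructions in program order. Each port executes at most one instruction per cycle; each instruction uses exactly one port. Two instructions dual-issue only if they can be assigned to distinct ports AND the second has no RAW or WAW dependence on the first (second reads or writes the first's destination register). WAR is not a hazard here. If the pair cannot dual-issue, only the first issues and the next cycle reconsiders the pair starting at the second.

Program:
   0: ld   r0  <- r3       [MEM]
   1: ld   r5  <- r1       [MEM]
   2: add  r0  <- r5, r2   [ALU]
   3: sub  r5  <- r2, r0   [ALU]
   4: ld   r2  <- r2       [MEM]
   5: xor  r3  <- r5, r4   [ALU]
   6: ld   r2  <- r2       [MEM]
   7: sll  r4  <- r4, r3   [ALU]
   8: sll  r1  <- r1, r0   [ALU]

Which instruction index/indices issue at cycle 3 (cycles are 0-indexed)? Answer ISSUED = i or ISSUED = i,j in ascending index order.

ISSUED = 3,4

[0] i0  ld.MEM  -- no-port MEM/MEM
[1] i1  ld.MEM  -- RAW r5
[2] i2  add.ALU  -- RAW r0
[3] i3,i4  sub.ALU;ld.MEM  -- dual
[4] i5,i6  xor.ALU;ld.MEM  -- dual
[5] i7,i8  sll.ALU;sll.ALU  -- dual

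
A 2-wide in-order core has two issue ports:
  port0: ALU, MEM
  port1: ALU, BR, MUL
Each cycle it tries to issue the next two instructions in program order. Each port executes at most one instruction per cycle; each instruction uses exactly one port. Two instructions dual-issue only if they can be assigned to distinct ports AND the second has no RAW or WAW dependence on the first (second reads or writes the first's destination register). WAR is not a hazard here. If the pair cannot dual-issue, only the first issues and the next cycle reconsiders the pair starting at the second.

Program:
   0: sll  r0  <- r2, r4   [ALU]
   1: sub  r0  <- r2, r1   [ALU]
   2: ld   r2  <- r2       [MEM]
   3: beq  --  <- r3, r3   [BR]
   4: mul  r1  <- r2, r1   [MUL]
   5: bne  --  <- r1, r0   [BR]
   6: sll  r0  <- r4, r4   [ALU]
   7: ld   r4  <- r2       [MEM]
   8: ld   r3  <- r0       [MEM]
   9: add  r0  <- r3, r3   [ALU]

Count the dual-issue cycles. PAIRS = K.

0. sll @i0  | WAW r0
1. sub;ld @i1+i2  | pair
2. beq @i3  | no-port BR/MUL
3. mul @i4  | no-port MUL/BR
4. bne;sll @i5+i6  | pair
5. ld @i7  | no-port MEM/MEM
6. ld @i8  | RAW r3
7. add @i9  | tail

PAIRS = 2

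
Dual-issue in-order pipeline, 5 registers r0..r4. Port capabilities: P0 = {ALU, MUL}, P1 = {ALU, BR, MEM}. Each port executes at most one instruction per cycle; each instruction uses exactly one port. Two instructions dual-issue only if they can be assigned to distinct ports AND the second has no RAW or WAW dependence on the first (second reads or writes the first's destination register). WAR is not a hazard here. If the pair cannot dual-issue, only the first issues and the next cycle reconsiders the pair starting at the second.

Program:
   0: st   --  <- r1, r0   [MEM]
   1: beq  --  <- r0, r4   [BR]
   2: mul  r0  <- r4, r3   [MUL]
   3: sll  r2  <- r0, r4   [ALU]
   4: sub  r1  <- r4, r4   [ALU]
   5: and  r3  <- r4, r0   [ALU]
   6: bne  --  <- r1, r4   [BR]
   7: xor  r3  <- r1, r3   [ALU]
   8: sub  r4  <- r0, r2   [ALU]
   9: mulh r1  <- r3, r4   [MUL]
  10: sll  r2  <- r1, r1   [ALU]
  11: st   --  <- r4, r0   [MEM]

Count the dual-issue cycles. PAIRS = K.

PAIRS = 5

  cy0 -> i0 (st.MEM) no-port MEM/BR
  cy1 -> i1+i2 (beq.BR;mul.MUL) pair
  cy2 -> i3+i4 (sll.ALU;sub.ALU) pair
  cy3 -> i5+i6 (and.ALU;bne.BR) pair
  cy4 -> i7+i8 (xor.ALU;sub.ALU) pair
  cy5 -> i9 (mulh.MUL) RAW r1
  cy6 -> i10+i11 (sll.ALU;st.MEM) pair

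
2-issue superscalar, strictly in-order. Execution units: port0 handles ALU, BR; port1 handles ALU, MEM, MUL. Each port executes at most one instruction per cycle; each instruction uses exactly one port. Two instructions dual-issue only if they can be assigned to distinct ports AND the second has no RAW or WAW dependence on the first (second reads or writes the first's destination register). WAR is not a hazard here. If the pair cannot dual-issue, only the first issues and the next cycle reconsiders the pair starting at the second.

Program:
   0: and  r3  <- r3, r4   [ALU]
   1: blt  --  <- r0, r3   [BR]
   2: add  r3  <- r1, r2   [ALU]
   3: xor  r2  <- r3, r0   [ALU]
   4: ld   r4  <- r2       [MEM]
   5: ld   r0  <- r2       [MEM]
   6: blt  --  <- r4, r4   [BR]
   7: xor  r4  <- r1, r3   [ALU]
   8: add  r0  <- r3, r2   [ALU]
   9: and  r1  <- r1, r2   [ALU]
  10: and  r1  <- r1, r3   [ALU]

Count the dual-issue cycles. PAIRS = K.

PAIRS = 3

#0 head=0: and i0 RAW r3
#1 head=1: blt/add i1&i2 dual
#2 head=3: xor i3 RAW r2
#3 head=4: ld i4 no-port MEM/MEM
#4 head=5: ld/blt i5&i6 dual
#5 head=7: xor/add i7&i8 dual
#6 head=9: and i9 RAW+WAW r1
#7 head=10: and i10 tail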